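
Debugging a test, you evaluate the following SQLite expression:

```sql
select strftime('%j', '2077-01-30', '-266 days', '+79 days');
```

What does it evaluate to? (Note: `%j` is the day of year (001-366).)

First apply '-266 days', '+79 days': 2077-01-30 → 2076-07-27.
Day-of-year for 2076-07-27: days since 2076-01-01 inclusive = 209, zero-padded to 209.

209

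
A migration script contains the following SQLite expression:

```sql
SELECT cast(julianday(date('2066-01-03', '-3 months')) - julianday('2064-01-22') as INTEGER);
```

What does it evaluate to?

Adding -3 months to 2066-01-03 gives 2065-10-03.
9 days remain in January 2064 after the 22nd (31 − 22).
Full months from February 2064 through September 2065 contribute their day counts.
Then 3 days into October 2065.
Total: 9 + 29 + 31 + 30 + 31 + 30 + 31 + 31 + 30 + 31 + 30 + 31 + 31 + 28 + 31 + 30 + 31 + 30 + 31 + 31 + 30 + 3 = 620.

620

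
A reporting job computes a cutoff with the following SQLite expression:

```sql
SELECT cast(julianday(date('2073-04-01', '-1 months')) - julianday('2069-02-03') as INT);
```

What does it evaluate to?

1487

Adding -1 month to 2073-04-01 gives 2073-03-01.
25 days remain in February 2069 after the 3rd (28 − 3).
Full months from March 2069 through February 2073 contribute their day counts.
Then 1 day into March 2073.
Total: 25 + 31 + 30 + 31 + 30 + 31 + 31 + 30 + 31 + 30 + 31 + 31 + 28 + 31 + 30 + 31 + 30 + 31 + 31 + 30 + 31 + 30 + 31 + 31 + 28 + 31 + 30 + 31 + 30 + 31 + 31 + 30 + 31 + 30 + 31 + 31 + 29 + 31 + 30 + 31 + 30 + 31 + 31 + 30 + 31 + 30 + 31 + 31 + 28 + 1 = 1487.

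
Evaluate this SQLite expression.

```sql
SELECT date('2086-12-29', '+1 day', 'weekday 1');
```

Advancing 1 more day within December lands on 2086-12-30.
`weekday 1` advances to the next Monday; 2086-12-30 is already a Monday, so it stays at 2086-12-30.

2086-12-30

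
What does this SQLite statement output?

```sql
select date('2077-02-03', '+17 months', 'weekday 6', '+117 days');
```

2078-11-03

Adding +17 months to 2077-02-03 gives 2078-07-03.
`weekday 6` advances to the next Saturday; 2078-07-03 is a Sunday, so it moves forward to 2078-07-09.
Applying '+117 days' to 2078-07-09: counting 117 days forward gives 2078-11-03.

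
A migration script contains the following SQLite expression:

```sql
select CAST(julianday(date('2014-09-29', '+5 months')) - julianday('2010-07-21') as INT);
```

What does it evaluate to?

1684

Adding +5 months to 2014-09-29 targets 2015-02-29. February 2015 has only 28 days, so SQLite normalizes the 1-day overflow forward to 2015-03-01.
10 days remain in July 2010 after the 21st (31 − 21).
Full months from August 2010 through February 2015 contribute their day counts.
Then 1 day into March 2015.
Total: 10 + 31 + 30 + 31 + 30 + 31 + 31 + 28 + 31 + 30 + 31 + 30 + 31 + 31 + 30 + 31 + 30 + 31 + 31 + 29 + 31 + 30 + 31 + 30 + 31 + 31 + 30 + 31 + 30 + 31 + 31 + 28 + 31 + 30 + 31 + 30 + 31 + 31 + 30 + 31 + 30 + 31 + 31 + 28 + 31 + 30 + 31 + 30 + 31 + 31 + 30 + 31 + 30 + 31 + 31 + 28 + 1 = 1684.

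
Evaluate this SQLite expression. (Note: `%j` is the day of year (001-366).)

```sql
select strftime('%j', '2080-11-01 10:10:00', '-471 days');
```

First apply '-471 days': 2080-11-01 10:10:00 → 2079-07-19 10:10:00.
Day-of-year for 2079-07-19: days since 2079-01-01 inclusive = 200, zero-padded to 200.

200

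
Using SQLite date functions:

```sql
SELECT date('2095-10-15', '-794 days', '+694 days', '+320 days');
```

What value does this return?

2096-05-22

Applying '-794 days' to 2095-10-15: counting 794 days back gives 2093-08-12.
Applying '+694 days' to 2093-08-12: counting 694 days forward gives 2095-07-07.
Applying '+320 days' to 2095-07-07: counting 320 days forward gives 2096-05-22.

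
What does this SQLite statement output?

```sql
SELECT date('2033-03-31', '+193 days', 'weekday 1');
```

Applying '+193 days' to 2033-03-31: counting 193 days forward gives 2033-10-10.
`weekday 1` advances to the next Monday; 2033-10-10 is already a Monday, so it stays at 2033-10-10.

2033-10-10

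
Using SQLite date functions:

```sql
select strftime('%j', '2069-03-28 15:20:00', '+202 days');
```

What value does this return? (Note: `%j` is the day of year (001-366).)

First apply '+202 days': 2069-03-28 15:20:00 → 2069-10-16 15:20:00.
Day-of-year for 2069-10-16: days since 2069-01-01 inclusive = 289, zero-padded to 289.

289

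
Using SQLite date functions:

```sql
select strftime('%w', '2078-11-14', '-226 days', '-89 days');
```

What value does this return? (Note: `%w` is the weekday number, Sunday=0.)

First apply '-226 days', '-89 days': 2078-11-14 → 2078-01-03.
2078-01-03 is a Monday; with Sunday=0 that is 1.

1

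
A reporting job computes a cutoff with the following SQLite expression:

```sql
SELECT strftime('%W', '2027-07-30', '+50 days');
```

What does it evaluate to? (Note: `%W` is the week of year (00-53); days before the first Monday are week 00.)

37

First apply '+50 days': 2027-07-30 → 2027-09-18.
2027-09-18 is a Saturday. SQLite's %W counts Mondays since the year started; the result is 37.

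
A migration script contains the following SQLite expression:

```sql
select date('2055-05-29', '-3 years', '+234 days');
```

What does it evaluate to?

2053-01-18

Adding -3 years to 2055-05-29 gives 2052-05-29.
Applying '+234 days' to 2052-05-29: counting 234 days forward gives 2053-01-18.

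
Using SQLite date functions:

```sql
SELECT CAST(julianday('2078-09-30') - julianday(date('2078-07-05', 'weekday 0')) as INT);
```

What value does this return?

82

`weekday 0` advances to the next Sunday; 2078-07-05 is a Tuesday, so it moves forward to 2078-07-10.
21 days remain in July 2078 after the 10th (31 − 10).
August 2078: 31 days.
Then 30 days into September 2078.
Total: 21 + 31 + 30 = 82.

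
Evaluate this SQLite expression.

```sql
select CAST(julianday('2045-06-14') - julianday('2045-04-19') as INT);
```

11 days remain in April 2045 after the 19th (30 − 19).
May 2045: 31 days.
Then 14 days into June 2045.
Total: 11 + 31 + 14 = 56.

56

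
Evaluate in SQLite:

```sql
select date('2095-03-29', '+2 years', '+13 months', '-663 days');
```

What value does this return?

Adding +2 years to 2095-03-29 gives 2097-03-29.
Adding +13 months to 2097-03-29 gives 2098-04-29.
Applying '-663 days' to 2098-04-29: counting 663 days back gives 2096-07-05.

2096-07-05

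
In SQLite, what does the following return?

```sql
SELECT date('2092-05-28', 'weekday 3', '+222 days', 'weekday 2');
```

2093-01-06

`weekday 3` advances to the next Wednesday; 2092-05-28 is already a Wednesday, so it stays at 2092-05-28.
Applying '+222 days' to 2092-05-28: counting 222 days forward gives 2093-01-05.
`weekday 2` advances to the next Tuesday; 2093-01-05 is a Monday, so it moves forward to 2093-01-06.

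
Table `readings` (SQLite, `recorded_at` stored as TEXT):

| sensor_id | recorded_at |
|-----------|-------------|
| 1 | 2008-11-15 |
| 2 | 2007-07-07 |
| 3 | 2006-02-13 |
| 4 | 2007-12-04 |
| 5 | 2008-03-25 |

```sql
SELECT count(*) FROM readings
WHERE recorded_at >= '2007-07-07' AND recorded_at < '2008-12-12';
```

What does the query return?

Rows in [2007-07-07, 2008-12-12): 2008-11-15, 2007-07-07, 2007-12-04, 2008-03-25 → 4 rows.

4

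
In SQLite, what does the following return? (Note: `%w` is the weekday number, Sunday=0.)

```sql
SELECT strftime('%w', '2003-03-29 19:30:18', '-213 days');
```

3

First apply '-213 days': 2003-03-29 19:30:18 → 2002-08-28 19:30:18.
2002-08-28 is a Wednesday; with Sunday=0 that is 3.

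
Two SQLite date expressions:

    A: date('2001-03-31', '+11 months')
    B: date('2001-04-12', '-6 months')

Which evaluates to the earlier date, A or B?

A = 2002-03-03.
B = 2000-10-12.
B is earlier.

B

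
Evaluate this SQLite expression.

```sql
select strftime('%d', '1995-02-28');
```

`%d` extracts the 2-digit day of month: 28.

28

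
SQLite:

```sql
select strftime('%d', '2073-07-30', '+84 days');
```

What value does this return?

First apply '+84 days': 2073-07-30 → 2073-10-22.
`%d` extracts the 2-digit day of month: 22.

22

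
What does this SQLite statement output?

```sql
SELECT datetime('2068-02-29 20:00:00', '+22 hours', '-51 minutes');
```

+22 hours from 2068-02-29 20:00:00 is 2068-03-01 18:00:00 (crosses midnight).
-51 minutes from 2068-03-01 18:00:00 is 2068-03-01 17:09:00.

2068-03-01 17:09:00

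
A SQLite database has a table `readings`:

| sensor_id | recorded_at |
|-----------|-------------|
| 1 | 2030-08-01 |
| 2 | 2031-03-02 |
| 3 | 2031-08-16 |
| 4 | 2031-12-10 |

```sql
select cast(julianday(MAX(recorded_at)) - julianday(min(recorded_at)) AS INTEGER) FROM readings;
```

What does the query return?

MIN = 2030-08-01, MAX = 2031-12-10.
30 days remain in August 2030 after the 1st (31 − 1).
Full months from September 2030 through November 2031 contribute their day counts.
Then 10 days into December 2031.
Total: 30 + 30 + 31 + 30 + 31 + 31 + 28 + 31 + 30 + 31 + 30 + 31 + 31 + 30 + 31 + 30 + 10 = 496.

496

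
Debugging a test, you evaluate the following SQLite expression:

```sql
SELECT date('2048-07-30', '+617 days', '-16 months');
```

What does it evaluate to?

2048-12-08

Applying '+617 days' to 2048-07-30: counting 617 days forward gives 2050-04-08.
Adding -16 months to 2050-04-08 gives 2048-12-08.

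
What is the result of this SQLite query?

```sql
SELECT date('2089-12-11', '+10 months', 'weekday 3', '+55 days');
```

Adding +10 months to 2089-12-11 gives 2090-10-11.
`weekday 3` advances to the next Wednesday; 2090-10-11 is already a Wednesday, so it stays at 2090-10-11.
Applying '+55 days' to 2090-10-11: counting 55 days forward gives 2090-12-05.

2090-12-05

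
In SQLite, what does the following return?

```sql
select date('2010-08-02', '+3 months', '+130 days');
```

2011-03-12

Adding +3 months to 2010-08-02 gives 2010-11-02.
Applying '+130 days' to 2010-11-02: counting 130 days forward gives 2011-03-12.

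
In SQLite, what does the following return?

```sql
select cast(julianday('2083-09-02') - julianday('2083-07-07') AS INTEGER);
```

57

24 days remain in July 2083 after the 7th (31 − 7).
August 2083: 31 days.
Then 2 days into September 2083.
Total: 24 + 31 + 2 = 57.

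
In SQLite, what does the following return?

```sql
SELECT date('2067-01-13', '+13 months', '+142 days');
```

2068-07-04

Adding +13 months to 2067-01-13 gives 2068-02-13.
Applying '+142 days' to 2068-02-13: counting 142 days forward gives 2068-07-04.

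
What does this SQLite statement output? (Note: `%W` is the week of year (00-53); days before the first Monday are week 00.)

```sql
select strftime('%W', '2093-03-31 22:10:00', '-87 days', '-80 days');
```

First apply '-87 days', '-80 days': 2093-03-31 22:10:00 → 2092-10-15 22:10:00.
2092-10-15 is a Wednesday. SQLite's %W counts Mondays since the year started; the result is 41.

41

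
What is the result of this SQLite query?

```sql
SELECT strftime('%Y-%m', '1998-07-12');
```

`%Y-%m` extracts the year-month: 1998-07.

1998-07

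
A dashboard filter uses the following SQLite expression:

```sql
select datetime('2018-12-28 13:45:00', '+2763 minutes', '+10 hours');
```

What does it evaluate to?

2018-12-30 21:48:00

2763 minutes = 46h 3m; +2763 minutes from 2018-12-28 13:45:00 is 2018-12-30 11:48:00 (crosses midnight).
+10 hours from 2018-12-30 11:48:00 is 2018-12-30 21:48:00.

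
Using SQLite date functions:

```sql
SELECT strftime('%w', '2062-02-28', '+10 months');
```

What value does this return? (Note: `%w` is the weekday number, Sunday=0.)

First apply '+10 months': 2062-02-28 → 2062-12-28.
2062-12-28 is a Thursday; with Sunday=0 that is 4.

4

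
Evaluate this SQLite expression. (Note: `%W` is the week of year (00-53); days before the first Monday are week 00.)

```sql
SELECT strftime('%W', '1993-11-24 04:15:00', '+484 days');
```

12

First apply '+484 days': 1993-11-24 04:15:00 → 1995-03-23 04:15:00.
1995-03-23 is a Thursday. SQLite's %W counts Mondays since the year started; the result is 12.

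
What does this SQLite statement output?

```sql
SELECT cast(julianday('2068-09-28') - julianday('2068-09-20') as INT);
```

8

Both dates are in September 2068: 28 − 20 = 8.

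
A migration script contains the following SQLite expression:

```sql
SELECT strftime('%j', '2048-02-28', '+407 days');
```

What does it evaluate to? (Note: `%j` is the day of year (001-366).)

100

First apply '+407 days': 2048-02-28 → 2049-04-10.
Day-of-year for 2049-04-10: days since 2049-01-01 inclusive = 100, zero-padded to 100.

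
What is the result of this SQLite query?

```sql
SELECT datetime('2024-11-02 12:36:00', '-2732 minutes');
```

2024-10-31 15:04:00

2732 minutes = 45h 32m; -2732 minutes from 2024-11-02 12:36:00 is 2024-10-31 15:04:00 (crosses midnight).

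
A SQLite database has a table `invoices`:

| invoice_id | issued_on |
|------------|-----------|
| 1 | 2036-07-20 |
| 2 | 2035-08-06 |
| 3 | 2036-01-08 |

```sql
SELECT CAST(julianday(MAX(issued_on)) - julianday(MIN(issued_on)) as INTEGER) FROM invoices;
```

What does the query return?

349

MIN = 2035-08-06, MAX = 2036-07-20.
25 days remain in August 2035 after the 6th (31 − 6).
Full months from September 2035 through June 2036 contribute their day counts.
Then 20 days into July 2036.
Total: 25 + 30 + 31 + 30 + 31 + 31 + 29 + 31 + 30 + 31 + 30 + 20 = 349.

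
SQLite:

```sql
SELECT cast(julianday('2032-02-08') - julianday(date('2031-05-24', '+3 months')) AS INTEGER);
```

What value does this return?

Adding +3 months to 2031-05-24 gives 2031-08-24.
7 days remain in August 2031 after the 24th (31 − 24).
September 2031: 30 days.
October 2031: 31 days.
November 2031: 30 days.
December 2031: 31 days.
January 2032: 31 days.
Then 8 days into February 2032.
Total: 7 + 30 + 31 + 30 + 31 + 31 + 8 = 168.

168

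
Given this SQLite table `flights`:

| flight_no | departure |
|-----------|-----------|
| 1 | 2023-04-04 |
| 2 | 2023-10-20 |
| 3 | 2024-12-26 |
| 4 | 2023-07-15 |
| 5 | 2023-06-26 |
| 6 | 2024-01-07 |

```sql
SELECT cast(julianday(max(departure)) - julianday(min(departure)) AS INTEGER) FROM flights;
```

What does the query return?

632

MIN = 2023-04-04, MAX = 2024-12-26.
26 days remain in April 2023 after the 4th (30 − 4).
Full months from May 2023 through November 2024 contribute their day counts.
Then 26 days into December 2024.
Total: 26 + 31 + 30 + 31 + 31 + 30 + 31 + 30 + 31 + 31 + 29 + 31 + 30 + 31 + 30 + 31 + 31 + 30 + 31 + 30 + 26 = 632.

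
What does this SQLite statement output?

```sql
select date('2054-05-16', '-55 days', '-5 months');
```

2053-10-22

Applying '-55 days' to 2054-05-16: counting 55 days back gives 2054-03-22.
Adding -5 months to 2054-03-22 gives 2053-10-22.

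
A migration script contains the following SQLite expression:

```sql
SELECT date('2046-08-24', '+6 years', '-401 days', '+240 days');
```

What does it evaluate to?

2052-03-16

Adding +6 years to 2046-08-24 gives 2052-08-24.
Applying '-401 days' to 2052-08-24: counting 401 days back gives 2051-07-20.
Applying '+240 days' to 2051-07-20: counting 240 days forward gives 2052-03-16.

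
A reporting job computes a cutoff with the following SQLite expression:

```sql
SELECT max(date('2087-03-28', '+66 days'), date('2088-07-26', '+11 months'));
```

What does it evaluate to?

date('2087-03-28', '+66 days') → 2087-06-02.
date('2088-07-26', '+11 months') → 2089-06-26.
Later of the two is 2089-06-26.

2089-06-26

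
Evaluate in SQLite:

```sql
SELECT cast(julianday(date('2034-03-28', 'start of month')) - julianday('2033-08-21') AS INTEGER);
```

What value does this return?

192

`start of month` rewinds 2034-03-28 to 2034-03-01.
10 days remain in August 2033 after the 21st (31 − 21).
Full months from September 2033 through February 2034 contribute their day counts.
Then 1 day into March 2034.
Total: 10 + 30 + 31 + 30 + 31 + 31 + 28 + 1 = 192.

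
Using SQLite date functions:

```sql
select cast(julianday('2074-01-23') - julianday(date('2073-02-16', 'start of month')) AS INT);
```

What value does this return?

356

`start of month` rewinds 2073-02-16 to 2073-02-01.
27 days remain in February 2073 after the 1st (28 − 1).
Full months from March 2073 through December 2073 contribute their day counts.
Then 23 days into January 2074.
Total: 27 + 31 + 30 + 31 + 30 + 31 + 31 + 30 + 31 + 30 + 31 + 23 = 356.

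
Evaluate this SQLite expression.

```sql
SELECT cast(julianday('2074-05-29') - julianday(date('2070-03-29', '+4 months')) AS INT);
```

1400

Adding +4 months to 2070-03-29 gives 2070-07-29.
2 days remain in July 2070 after the 29th (31 − 29).
Full months from August 2070 through April 2074 contribute their day counts.
Then 29 days into May 2074.
Total: 2 + 31 + 30 + 31 + 30 + 31 + 31 + 28 + 31 + 30 + 31 + 30 + 31 + 31 + 30 + 31 + 30 + 31 + 31 + 29 + 31 + 30 + 31 + 30 + 31 + 31 + 30 + 31 + 30 + 31 + 31 + 28 + 31 + 30 + 31 + 30 + 31 + 31 + 30 + 31 + 30 + 31 + 31 + 28 + 31 + 30 + 29 = 1400.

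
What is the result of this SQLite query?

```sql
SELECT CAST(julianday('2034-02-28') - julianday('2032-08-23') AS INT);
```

554

8 days remain in August 2032 after the 23rd (31 − 23).
Full months from September 2032 through January 2034 contribute their day counts.
Then 28 days into February 2034.
Total: 8 + 30 + 31 + 30 + 31 + 31 + 28 + 31 + 30 + 31 + 30 + 31 + 31 + 30 + 31 + 30 + 31 + 31 + 28 = 554.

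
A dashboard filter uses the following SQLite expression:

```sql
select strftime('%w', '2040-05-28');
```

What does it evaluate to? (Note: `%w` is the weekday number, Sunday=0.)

1

2040-05-28 is a Monday; with Sunday=0 that is 1.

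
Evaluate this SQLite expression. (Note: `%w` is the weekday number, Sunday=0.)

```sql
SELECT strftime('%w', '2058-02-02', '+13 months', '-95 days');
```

First apply '+13 months', '-95 days': 2058-02-02 → 2058-11-27.
2058-11-27 is a Wednesday; with Sunday=0 that is 3.

3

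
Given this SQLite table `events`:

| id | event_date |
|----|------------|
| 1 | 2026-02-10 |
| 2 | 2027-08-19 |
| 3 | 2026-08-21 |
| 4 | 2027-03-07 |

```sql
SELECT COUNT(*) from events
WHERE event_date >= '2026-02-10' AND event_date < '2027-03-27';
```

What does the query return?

3

Rows in [2026-02-10, 2027-03-27): 2026-02-10, 2026-08-21, 2027-03-07 → 3 rows.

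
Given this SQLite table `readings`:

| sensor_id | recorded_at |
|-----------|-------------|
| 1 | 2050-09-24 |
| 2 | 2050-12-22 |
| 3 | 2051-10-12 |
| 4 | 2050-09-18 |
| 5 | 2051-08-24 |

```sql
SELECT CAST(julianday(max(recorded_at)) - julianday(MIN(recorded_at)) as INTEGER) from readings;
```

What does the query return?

MIN = 2050-09-18, MAX = 2051-10-12.
12 days remain in September 2050 after the 18th (30 − 18).
Full months from October 2050 through September 2051 contribute their day counts.
Then 12 days into October 2051.
Total: 12 + 31 + 30 + 31 + 31 + 28 + 31 + 30 + 31 + 30 + 31 + 31 + 30 + 12 = 389.

389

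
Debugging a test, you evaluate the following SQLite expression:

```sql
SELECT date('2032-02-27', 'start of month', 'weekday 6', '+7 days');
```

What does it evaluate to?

`start of month` rewinds 2032-02-27 to 2032-02-01.
`weekday 6` advances to the next Saturday; 2032-02-01 is a Sunday, so it moves forward to 2032-02-07.
Advancing 7 more days within February lands on 2032-02-14.

2032-02-14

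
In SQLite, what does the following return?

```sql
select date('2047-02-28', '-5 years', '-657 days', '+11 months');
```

Adding -5 years to 2047-02-28 gives 2042-02-28.
Applying '-657 days' to 2042-02-28: counting 657 days back gives 2040-05-12.
Adding +11 months to 2040-05-12 gives 2041-04-12.

2041-04-12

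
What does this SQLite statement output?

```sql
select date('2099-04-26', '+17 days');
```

2099-05-13

April 2099 has 30 days; 4 remain after the 26th, so 5 days reach 2099-05-01.
Advancing 12 more days within May lands on 2099-05-13.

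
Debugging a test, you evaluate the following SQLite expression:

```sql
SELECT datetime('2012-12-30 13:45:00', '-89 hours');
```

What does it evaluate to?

-89 hours from 2012-12-30 13:45:00 is 2012-12-26 20:45:00 (crosses midnight).

2012-12-26 20:45:00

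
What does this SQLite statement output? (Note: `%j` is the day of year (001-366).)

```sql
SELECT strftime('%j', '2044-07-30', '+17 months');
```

First apply '+17 months': 2044-07-30 → 2045-12-30.
Day-of-year for 2045-12-30: days since 2045-01-01 inclusive = 364, zero-padded to 364.

364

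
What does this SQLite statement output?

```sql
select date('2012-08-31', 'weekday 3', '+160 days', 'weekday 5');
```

`weekday 3` advances to the next Wednesday; 2012-08-31 is a Friday, so it moves forward to 2012-09-05.
Applying '+160 days' to 2012-09-05: counting 160 days forward gives 2013-02-12.
`weekday 5` advances to the next Friday; 2013-02-12 is a Tuesday, so it moves forward to 2013-02-15.

2013-02-15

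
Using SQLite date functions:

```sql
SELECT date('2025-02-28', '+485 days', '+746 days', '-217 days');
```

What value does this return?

Applying '+485 days' to 2025-02-28: counting 485 days forward gives 2026-06-28.
Applying '+746 days' to 2026-06-28: counting 746 days forward gives 2028-07-13.
Applying '-217 days' to 2028-07-13: counting 217 days back gives 2027-12-09.

2027-12-09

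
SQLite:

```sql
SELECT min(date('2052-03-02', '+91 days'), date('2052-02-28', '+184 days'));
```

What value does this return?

date('2052-03-02', '+91 days') → 2052-06-01.
date('2052-02-28', '+184 days') → 2052-08-30.
Earlier of the two is 2052-06-01.

2052-06-01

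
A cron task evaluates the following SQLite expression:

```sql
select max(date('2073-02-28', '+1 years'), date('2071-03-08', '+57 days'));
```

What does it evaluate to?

2074-02-28

date('2073-02-28', '+1 years') → 2074-02-28.
date('2071-03-08', '+57 days') → 2071-05-04.
Later of the two is 2074-02-28.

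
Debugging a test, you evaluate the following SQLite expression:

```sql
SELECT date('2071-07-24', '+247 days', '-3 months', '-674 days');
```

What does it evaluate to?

2070-02-21

Applying '+247 days' to 2071-07-24: counting 247 days forward gives 2072-03-27.
Adding -3 months to 2072-03-27 gives 2071-12-27.
Applying '-674 days' to 2071-12-27: counting 674 days back gives 2070-02-21.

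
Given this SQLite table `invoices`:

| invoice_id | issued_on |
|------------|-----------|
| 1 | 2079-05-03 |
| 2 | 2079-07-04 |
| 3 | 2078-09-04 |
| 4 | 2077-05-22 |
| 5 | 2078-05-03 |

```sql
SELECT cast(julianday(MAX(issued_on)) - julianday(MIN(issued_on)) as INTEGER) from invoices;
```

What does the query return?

MIN = 2077-05-22, MAX = 2079-07-04.
9 days remain in May 2077 after the 22nd (31 − 22).
Full months from June 2077 through June 2079 contribute their day counts.
Then 4 days into July 2079.
Total: 9 + 30 + 31 + 31 + 30 + 31 + 30 + 31 + 31 + 28 + 31 + 30 + 31 + 30 + 31 + 31 + 30 + 31 + 30 + 31 + 31 + 28 + 31 + 30 + 31 + 30 + 4 = 773.

773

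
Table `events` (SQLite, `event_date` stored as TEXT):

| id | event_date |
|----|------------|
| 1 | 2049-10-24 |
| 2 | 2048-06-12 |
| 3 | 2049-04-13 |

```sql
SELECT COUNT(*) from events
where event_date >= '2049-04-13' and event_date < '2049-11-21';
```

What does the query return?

Rows in [2049-04-13, 2049-11-21): 2049-10-24, 2049-04-13 → 2 rows.

2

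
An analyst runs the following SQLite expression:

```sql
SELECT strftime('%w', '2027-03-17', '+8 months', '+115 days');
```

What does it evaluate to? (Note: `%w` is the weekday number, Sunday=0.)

6

First apply '+8 months', '+115 days': 2027-03-17 → 2028-03-11.
2028-03-11 is a Saturday; with Sunday=0 that is 6.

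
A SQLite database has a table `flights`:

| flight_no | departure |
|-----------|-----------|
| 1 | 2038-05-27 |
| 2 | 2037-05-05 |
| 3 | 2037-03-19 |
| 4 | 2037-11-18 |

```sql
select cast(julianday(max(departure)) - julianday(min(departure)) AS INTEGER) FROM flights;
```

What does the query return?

MIN = 2037-03-19, MAX = 2038-05-27.
12 days remain in March 2037 after the 19th (31 − 19).
Full months from April 2037 through April 2038 contribute their day counts.
Then 27 days into May 2038.
Total: 12 + 30 + 31 + 30 + 31 + 31 + 30 + 31 + 30 + 31 + 31 + 28 + 31 + 30 + 27 = 434.

434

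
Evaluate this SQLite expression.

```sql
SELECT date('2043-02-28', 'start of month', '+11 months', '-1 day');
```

2043-12-31

`start of month` rewinds 2043-02-28 to 2043-02-01.
Adding +11 months to 2043-02-01 gives 2044-01-01.
Going back 1 day from 2044-01-01 reaches 2043-12-31 (last day of December, 31 days).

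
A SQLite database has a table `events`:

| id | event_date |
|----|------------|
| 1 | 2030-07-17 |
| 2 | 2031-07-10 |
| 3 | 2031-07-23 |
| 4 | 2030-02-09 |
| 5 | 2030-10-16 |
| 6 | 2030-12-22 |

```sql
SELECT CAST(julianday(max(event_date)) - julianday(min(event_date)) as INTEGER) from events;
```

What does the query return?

529

MIN = 2030-02-09, MAX = 2031-07-23.
19 days remain in February 2030 after the 9th (28 − 9).
Full months from March 2030 through June 2031 contribute their day counts.
Then 23 days into July 2031.
Total: 19 + 31 + 30 + 31 + 30 + 31 + 31 + 30 + 31 + 30 + 31 + 31 + 28 + 31 + 30 + 31 + 30 + 23 = 529.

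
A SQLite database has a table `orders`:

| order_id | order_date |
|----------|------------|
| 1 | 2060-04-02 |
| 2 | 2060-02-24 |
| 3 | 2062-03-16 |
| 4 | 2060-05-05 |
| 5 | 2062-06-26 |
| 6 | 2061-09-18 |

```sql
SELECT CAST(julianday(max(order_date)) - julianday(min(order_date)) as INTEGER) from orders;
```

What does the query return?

853

MIN = 2060-02-24, MAX = 2062-06-26.
5 days remain in February 2060 after the 24th (29 − 24).
Full months from March 2060 through May 2062 contribute their day counts.
Then 26 days into June 2062.
Total: 5 + 31 + 30 + 31 + 30 + 31 + 31 + 30 + 31 + 30 + 31 + 31 + 28 + 31 + 30 + 31 + 30 + 31 + 31 + 30 + 31 + 30 + 31 + 31 + 28 + 31 + 30 + 31 + 26 = 853.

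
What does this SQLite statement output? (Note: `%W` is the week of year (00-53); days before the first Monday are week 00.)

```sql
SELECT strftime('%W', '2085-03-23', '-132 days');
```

First apply '-132 days': 2085-03-23 → 2084-11-11.
2084-11-11 is a Saturday. SQLite's %W counts Mondays since the year started; the result is 45.

45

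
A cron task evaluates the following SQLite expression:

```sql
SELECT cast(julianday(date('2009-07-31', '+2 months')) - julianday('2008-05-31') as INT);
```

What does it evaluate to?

Adding +2 months to 2009-07-31 targets 2009-09-31. September 2009 has only 30 days, so SQLite normalizes the 1-day overflow forward to 2009-10-01.
0 days remain in May 2008 after the 31st (31 − 31).
Full months from June 2008 through September 2009 contribute their day counts.
Then 1 day into October 2009.
Total: 0 + 30 + 31 + 31 + 30 + 31 + 30 + 31 + 31 + 28 + 31 + 30 + 31 + 30 + 31 + 31 + 30 + 1 = 488.

488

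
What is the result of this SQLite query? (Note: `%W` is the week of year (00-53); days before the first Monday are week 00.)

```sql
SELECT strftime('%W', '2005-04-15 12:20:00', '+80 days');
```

27

First apply '+80 days': 2005-04-15 12:20:00 → 2005-07-04 12:20:00.
2005-07-04 is a Monday. SQLite's %W counts Mondays since the year started; the result is 27.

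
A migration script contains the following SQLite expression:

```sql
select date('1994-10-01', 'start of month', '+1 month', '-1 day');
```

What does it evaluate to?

1994-10-31

`start of month` rewinds 1994-10-01 to 1994-10-01.
Adding +1 month to 1994-10-01 gives 1994-11-01.
Going back 1 day from 1994-11-01 reaches 1994-10-31 (last day of October, 31 days).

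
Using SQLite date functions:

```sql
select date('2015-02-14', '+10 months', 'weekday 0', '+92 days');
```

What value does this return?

2016-03-21

Adding +10 months to 2015-02-14 gives 2015-12-14.
`weekday 0` advances to the next Sunday; 2015-12-14 is a Monday, so it moves forward to 2015-12-20.
Applying '+92 days' to 2015-12-20: counting 92 days forward gives 2016-03-21.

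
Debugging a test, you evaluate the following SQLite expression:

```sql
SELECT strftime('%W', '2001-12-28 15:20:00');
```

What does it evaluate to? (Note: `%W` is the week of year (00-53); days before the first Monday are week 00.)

2001-12-28 is a Friday. SQLite's %W counts Mondays since the year started; the result is 52.

52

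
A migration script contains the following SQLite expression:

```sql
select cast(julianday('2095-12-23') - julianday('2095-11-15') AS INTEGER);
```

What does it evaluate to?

15 days remain in November 2095 after the 15th (30 − 15).
Then 23 days into December 2095.
Total: 15 + 23 = 38.

38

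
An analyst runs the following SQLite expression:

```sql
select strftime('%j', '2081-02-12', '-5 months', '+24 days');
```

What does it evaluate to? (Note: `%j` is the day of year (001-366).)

280

First apply '-5 months', '+24 days': 2081-02-12 → 2080-10-06.
Day-of-year for 2080-10-06: days since 2080-01-01 inclusive = 280, zero-padded to 280.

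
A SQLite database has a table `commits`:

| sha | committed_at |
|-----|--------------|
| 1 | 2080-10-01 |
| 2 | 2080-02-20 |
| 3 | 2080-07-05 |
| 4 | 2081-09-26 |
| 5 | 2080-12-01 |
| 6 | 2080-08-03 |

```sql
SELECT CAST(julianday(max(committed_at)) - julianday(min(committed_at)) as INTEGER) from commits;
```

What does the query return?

MIN = 2080-02-20, MAX = 2081-09-26.
9 days remain in February 2080 after the 20th (29 − 20).
Full months from March 2080 through August 2081 contribute their day counts.
Then 26 days into September 2081.
Total: 9 + 31 + 30 + 31 + 30 + 31 + 31 + 30 + 31 + 30 + 31 + 31 + 28 + 31 + 30 + 31 + 30 + 31 + 31 + 26 = 584.

584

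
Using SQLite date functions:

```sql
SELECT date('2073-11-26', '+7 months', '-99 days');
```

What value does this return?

2074-03-19

Adding +7 months to 2073-11-26 gives 2074-06-26.
Applying '-99 days' to 2074-06-26: counting 99 days back gives 2074-03-19.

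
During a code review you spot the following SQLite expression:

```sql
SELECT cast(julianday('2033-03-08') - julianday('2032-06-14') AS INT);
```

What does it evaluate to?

16 days remain in June 2032 after the 14th (30 − 14).
Full months from July 2032 through February 2033 contribute their day counts.
Then 8 days into March 2033.
Total: 16 + 31 + 31 + 30 + 31 + 30 + 31 + 31 + 28 + 8 = 267.

267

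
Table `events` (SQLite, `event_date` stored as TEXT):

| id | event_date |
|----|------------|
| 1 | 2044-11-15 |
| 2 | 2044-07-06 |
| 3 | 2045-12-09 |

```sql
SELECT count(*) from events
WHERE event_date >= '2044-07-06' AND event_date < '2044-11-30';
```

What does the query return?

2

Rows in [2044-07-06, 2044-11-30): 2044-11-15, 2044-07-06 → 2 rows.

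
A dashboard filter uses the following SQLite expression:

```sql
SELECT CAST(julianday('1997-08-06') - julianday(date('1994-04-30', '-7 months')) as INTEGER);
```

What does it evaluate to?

1406

Adding -7 months to 1994-04-30 gives 1993-09-30.
0 days remain in September 1993 after the 30th (30 − 30).
Full months from October 1993 through July 1997 contribute their day counts.
Then 6 days into August 1997.
Total: 0 + 31 + 30 + 31 + 31 + 28 + 31 + 30 + 31 + 30 + 31 + 31 + 30 + 31 + 30 + 31 + 31 + 28 + 31 + 30 + 31 + 30 + 31 + 31 + 30 + 31 + 30 + 31 + 31 + 29 + 31 + 30 + 31 + 30 + 31 + 31 + 30 + 31 + 30 + 31 + 31 + 28 + 31 + 30 + 31 + 30 + 31 + 6 = 1406.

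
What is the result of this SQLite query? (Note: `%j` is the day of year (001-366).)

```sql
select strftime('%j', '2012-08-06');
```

219

Day-of-year for 2012-08-06: days since 2012-01-01 inclusive = 219, zero-padded to 219.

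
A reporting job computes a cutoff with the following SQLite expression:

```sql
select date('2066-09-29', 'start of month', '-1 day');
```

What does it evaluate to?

2066-08-31

`start of month` rewinds 2066-09-29 to 2066-09-01.
Going back 1 day from 2066-09-01 reaches 2066-08-31 (last day of August, 31 days).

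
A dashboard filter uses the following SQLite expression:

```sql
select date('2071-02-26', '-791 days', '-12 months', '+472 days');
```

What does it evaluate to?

Applying '-791 days' to 2071-02-26: counting 791 days back gives 2068-12-27.
Adding -12 months to 2068-12-27 gives 2067-12-27.
Applying '+472 days' to 2067-12-27: counting 472 days forward gives 2069-04-12.

2069-04-12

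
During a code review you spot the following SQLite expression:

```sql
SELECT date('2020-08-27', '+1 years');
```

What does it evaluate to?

Adding +1 year to 2020-08-27 gives 2021-08-27.

2021-08-27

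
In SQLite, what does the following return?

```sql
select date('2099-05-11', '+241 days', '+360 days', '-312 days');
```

2100-02-24

Applying '+241 days' to 2099-05-11: counting 241 days forward gives 2100-01-07.
Applying '+360 days' to 2100-01-07: counting 360 days forward gives 2101-01-02.
Applying '-312 days' to 2101-01-02: counting 312 days back gives 2100-02-24.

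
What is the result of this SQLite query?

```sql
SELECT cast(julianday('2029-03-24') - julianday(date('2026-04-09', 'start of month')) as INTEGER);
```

1088

`start of month` rewinds 2026-04-09 to 2026-04-01.
29 days remain in April 2026 after the 1st (30 − 1).
Full months from May 2026 through February 2029 contribute their day counts.
Then 24 days into March 2029.
Total: 29 + 31 + 30 + 31 + 31 + 30 + 31 + 30 + 31 + 31 + 28 + 31 + 30 + 31 + 30 + 31 + 31 + 30 + 31 + 30 + 31 + 31 + 29 + 31 + 30 + 31 + 30 + 31 + 31 + 30 + 31 + 30 + 31 + 31 + 28 + 24 = 1088.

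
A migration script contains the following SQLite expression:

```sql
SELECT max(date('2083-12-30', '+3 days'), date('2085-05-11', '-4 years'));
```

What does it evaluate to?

2084-01-02

date('2083-12-30', '+3 days') → 2084-01-02.
date('2085-05-11', '-4 years') → 2081-05-11.
Later of the two is 2084-01-02.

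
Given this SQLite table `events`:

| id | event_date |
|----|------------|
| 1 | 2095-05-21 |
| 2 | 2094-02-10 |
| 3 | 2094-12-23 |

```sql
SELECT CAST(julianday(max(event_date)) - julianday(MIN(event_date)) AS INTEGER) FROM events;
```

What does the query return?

465

MIN = 2094-02-10, MAX = 2095-05-21.
18 days remain in February 2094 after the 10th (28 − 10).
Full months from March 2094 through April 2095 contribute their day counts.
Then 21 days into May 2095.
Total: 18 + 31 + 30 + 31 + 30 + 31 + 31 + 30 + 31 + 30 + 31 + 31 + 28 + 31 + 30 + 21 = 465.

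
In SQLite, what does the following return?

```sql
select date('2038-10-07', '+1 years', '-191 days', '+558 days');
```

Adding +1 year to 2038-10-07 gives 2039-10-07.
Applying '-191 days' to 2039-10-07: counting 191 days back gives 2039-03-30.
Applying '+558 days' to 2039-03-30: counting 558 days forward gives 2040-10-08.

2040-10-08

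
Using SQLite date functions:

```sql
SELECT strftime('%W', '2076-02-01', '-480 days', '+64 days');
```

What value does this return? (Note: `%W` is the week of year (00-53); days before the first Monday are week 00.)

First apply '-480 days', '+64 days': 2076-02-01 → 2074-12-12.
2074-12-12 is a Wednesday. SQLite's %W counts Mondays since the year started; the result is 50.

50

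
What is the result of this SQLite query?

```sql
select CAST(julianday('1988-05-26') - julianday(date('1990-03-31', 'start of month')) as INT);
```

`start of month` rewinds 1990-03-31 to 1990-03-01.
5 days remain in May 1988 after the 26th (31 − 26).
Full months from June 1988 through February 1990 contribute their day counts.
Then 1 day into March 1990.
Total: 5 + 30 + 31 + 31 + 30 + 31 + 30 + 31 + 31 + 28 + 31 + 30 + 31 + 30 + 31 + 31 + 30 + 31 + 30 + 31 + 31 + 28 + 1 = 644.
The subtraction is earlier − later, so the result is −644 → -644.

-644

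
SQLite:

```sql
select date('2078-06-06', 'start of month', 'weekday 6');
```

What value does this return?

`start of month` rewinds 2078-06-06 to 2078-06-01.
`weekday 6` advances to the next Saturday; 2078-06-01 is a Wednesday, so it moves forward to 2078-06-04.

2078-06-04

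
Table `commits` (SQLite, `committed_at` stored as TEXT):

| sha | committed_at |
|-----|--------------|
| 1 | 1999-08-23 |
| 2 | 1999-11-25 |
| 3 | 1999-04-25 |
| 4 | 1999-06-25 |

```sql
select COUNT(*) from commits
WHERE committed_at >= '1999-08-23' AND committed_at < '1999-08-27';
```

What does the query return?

1

Rows in [1999-08-23, 1999-08-27): 1999-08-23 → 1 row.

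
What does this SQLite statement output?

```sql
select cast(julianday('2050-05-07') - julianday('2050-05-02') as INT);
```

Both dates are in May 2050: 7 − 2 = 5.

5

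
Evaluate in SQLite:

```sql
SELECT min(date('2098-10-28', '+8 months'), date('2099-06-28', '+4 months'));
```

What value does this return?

2099-06-28

date('2098-10-28', '+8 months') → 2099-06-28.
date('2099-06-28', '+4 months') → 2099-10-28.
Earlier of the two is 2099-06-28.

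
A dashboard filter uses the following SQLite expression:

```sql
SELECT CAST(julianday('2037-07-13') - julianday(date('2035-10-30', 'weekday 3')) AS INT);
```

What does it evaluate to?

621

`weekday 3` advances to the next Wednesday; 2035-10-30 is a Tuesday, so it moves forward to 2035-10-31.
0 days remain in October 2035 after the 31st (31 − 31).
Full months from November 2035 through June 2037 contribute their day counts.
Then 13 days into July 2037.
Total: 0 + 30 + 31 + 31 + 29 + 31 + 30 + 31 + 30 + 31 + 31 + 30 + 31 + 30 + 31 + 31 + 28 + 31 + 30 + 31 + 30 + 13 = 621.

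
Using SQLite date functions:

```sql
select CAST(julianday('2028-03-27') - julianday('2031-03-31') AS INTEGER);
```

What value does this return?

-1099

4 days remain in March 2028 after the 27th (31 − 27).
Full months from April 2028 through February 2031 contribute their day counts.
Then 31 days into March 2031.
Total: 4 + 30 + 31 + 30 + 31 + 31 + 30 + 31 + 30 + 31 + 31 + 28 + 31 + 30 + 31 + 30 + 31 + 31 + 30 + 31 + 30 + 31 + 31 + 28 + 31 + 30 + 31 + 30 + 31 + 31 + 30 + 31 + 30 + 31 + 31 + 28 + 31 = 1099.
The subtraction is earlier − later, so the result is −1099 → -1099.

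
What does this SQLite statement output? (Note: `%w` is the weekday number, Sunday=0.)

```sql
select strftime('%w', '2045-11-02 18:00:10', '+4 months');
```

5

First apply '+4 months': 2045-11-02 18:00:10 → 2046-03-02 18:00:10.
2046-03-02 is a Friday; with Sunday=0 that is 5.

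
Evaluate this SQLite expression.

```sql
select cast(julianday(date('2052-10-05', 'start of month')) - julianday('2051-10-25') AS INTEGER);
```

`start of month` rewinds 2052-10-05 to 2052-10-01.
6 days remain in October 2051 after the 25th (31 − 25).
Full months from November 2051 through September 2052 contribute their day counts.
Then 1 day into October 2052.
Total: 6 + 30 + 31 + 31 + 29 + 31 + 30 + 31 + 30 + 31 + 31 + 30 + 1 = 342.

342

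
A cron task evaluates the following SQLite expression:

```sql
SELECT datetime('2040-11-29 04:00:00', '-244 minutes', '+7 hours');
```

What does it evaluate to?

2040-11-29 06:56:00

244 minutes = 4h 4m; -244 minutes from 2040-11-29 04:00:00 is 2040-11-28 23:56:00 (crosses midnight).
+7 hours from 2040-11-28 23:56:00 is 2040-11-29 06:56:00 (crosses midnight).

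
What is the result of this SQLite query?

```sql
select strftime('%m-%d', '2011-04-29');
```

04-29

`%m-%d` extracts the month-day: 04-29.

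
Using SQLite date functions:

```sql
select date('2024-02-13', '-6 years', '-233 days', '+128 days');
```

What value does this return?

2017-10-31

Adding -6 years to 2024-02-13 gives 2018-02-13.
Applying '-233 days' to 2018-02-13: counting 233 days back gives 2017-06-25.
Applying '+128 days' to 2017-06-25: counting 128 days forward gives 2017-10-31.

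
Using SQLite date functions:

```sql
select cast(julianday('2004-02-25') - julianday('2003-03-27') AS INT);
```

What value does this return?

335

4 days remain in March 2003 after the 27th (31 − 27).
Full months from April 2003 through January 2004 contribute their day counts.
Then 25 days into February 2004.
Total: 4 + 30 + 31 + 30 + 31 + 31 + 30 + 31 + 30 + 31 + 31 + 25 = 335.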